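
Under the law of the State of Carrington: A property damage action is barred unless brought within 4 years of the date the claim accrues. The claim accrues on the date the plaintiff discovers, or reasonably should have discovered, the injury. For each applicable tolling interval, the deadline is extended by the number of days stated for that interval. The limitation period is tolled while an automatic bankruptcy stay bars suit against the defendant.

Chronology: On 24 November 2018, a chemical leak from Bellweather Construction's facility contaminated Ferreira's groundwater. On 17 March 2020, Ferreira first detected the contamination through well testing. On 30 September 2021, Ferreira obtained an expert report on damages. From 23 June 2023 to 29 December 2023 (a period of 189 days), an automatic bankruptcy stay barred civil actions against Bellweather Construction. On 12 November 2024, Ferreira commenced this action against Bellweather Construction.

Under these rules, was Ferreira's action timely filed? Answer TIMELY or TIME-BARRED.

TIME-BARRED

Accrual is tied to discovery, so the period began on 17 March 2020 rather than on 24 November 2018 when the act occurred.
The untolled deadline — 4 years after 17 March 2020 — is 17 March 2024.
The automatic bankruptcy stay from 23 June 2023 to 29 December 2023 tolled the period for 189 days, extending the deadline to 22 September 2024.
None of the other events listed affects the running of the period under the stated rules.
Filing on 12 November 2024 missed the 22 September 2024 deadline — the action is time-barred.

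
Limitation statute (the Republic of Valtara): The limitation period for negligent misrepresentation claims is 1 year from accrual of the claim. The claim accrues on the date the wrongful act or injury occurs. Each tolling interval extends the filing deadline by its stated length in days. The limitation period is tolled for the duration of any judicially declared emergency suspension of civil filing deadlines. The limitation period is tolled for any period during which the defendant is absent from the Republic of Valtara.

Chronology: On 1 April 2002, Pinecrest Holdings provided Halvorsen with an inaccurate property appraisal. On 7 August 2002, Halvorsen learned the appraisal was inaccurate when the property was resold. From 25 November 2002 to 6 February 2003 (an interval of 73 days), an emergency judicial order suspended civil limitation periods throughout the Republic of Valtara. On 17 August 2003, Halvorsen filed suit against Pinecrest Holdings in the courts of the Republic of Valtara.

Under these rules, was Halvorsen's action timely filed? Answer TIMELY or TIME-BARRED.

The claim accrued on 1 April 2002, when the wrongful act occurred; under the stated occurrence rule the 7 August 2002 discovery does not delay accrual.
Adding the 1 year base period to 1 April 2002 gives a deadline of 1 April 2003, before any tolling.
Because the emergency suspension of filing deadlines ran from 25 November 2002 to 6 February 2003, the deadline is extended by 73 days to 13 June 2003.
The 17 August 2003 filing falls after the 13 June 2003 deadline; the claim is time-barred.

TIME-BARRED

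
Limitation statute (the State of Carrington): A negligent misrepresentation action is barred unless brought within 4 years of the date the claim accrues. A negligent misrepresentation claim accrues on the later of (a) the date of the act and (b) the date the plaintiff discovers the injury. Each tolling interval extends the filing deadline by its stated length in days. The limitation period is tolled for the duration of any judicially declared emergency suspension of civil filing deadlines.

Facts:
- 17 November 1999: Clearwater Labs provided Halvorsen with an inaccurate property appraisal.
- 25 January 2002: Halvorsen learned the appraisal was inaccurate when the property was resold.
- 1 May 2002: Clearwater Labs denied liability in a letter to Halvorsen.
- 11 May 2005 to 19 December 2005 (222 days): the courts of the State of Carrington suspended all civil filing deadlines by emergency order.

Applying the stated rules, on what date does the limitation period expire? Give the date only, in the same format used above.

Taking the later of the act (17 November 1999) and discovery (25 January 2002), the claim accrued on 25 January 2002.
4 years from 25 January 2002 is 25 January 2006.
Because the emergency suspension of filing deadlines ran from 11 May 2005 to 19 December 2005, the deadline is extended by 222 days to 4 September 2006.
Nothing else in the chronology tolls or restarts the period.

4 September 2006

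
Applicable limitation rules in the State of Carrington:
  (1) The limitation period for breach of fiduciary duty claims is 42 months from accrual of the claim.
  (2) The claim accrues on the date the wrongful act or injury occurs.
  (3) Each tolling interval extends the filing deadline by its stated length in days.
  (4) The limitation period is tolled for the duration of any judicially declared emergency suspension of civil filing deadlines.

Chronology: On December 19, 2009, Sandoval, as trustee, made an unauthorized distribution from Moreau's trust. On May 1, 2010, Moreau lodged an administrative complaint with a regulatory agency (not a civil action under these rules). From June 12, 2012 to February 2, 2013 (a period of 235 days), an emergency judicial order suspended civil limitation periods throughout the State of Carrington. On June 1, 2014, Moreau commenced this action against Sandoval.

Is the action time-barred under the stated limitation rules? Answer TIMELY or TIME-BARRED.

TIME-BARRED

The claim accrued on December 19, 2009, when the wrongful act occurred.
The untolled deadline — 42 months after December 19, 2009 — is June 19, 2013.
The period was tolled for 235 days by the emergency suspension of filing deadlines (June 12, 2012 to February 2, 2013), pushing the deadline to February 9, 2014.
Nothing else in the chronology tolls or restarts the period.
Filing on June 1, 2014 missed the February 9, 2014 deadline — the action is time-barred.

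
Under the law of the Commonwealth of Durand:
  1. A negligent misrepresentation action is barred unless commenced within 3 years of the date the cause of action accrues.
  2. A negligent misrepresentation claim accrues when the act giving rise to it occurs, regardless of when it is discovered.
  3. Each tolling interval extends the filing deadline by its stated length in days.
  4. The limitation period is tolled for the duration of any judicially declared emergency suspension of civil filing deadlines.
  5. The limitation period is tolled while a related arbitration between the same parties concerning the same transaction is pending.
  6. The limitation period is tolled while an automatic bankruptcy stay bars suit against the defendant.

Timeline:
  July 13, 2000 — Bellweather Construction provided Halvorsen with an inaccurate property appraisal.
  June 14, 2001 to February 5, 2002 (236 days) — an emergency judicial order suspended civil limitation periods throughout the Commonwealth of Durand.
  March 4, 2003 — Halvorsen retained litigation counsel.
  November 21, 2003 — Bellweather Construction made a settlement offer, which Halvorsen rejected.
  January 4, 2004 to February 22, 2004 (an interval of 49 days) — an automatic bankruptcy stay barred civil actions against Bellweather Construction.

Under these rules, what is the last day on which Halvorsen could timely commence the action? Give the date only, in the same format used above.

The limitation period began to run on July 13, 2000.
Adding the 3 years base period to July 13, 2000 gives a deadline of July 13, 2003, before any tolling.
The period was tolled for 236 days by the emergency suspension of filing deadlines (June 14, 2001 to February 5, 2002), pushing the deadline to March 5, 2004.
The automatic bankruptcy stay from January 4, 2004 to February 22, 2004 tolled the period for 49 days, extending the deadline to April 23, 2004.
Nothing else in the chronology tolls or restarts the period.

April 23, 2004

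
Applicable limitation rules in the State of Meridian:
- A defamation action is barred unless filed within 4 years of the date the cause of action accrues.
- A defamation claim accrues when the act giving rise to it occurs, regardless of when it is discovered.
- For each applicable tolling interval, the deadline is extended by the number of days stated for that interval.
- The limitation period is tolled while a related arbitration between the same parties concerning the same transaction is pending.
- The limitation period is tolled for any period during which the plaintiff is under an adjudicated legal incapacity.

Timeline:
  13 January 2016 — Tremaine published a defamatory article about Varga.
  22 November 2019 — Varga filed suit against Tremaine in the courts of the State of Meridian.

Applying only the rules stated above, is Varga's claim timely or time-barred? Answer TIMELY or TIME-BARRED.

The cause of action accrued on 13 January 2016, the date of the act.
Adding the 4 years base period to 13 January 2016 gives a deadline of 13 January 2020, before any tolling.
Filing on 22 November 2019 beat the 13 January 2020 deadline — the action is timely.

TIMELY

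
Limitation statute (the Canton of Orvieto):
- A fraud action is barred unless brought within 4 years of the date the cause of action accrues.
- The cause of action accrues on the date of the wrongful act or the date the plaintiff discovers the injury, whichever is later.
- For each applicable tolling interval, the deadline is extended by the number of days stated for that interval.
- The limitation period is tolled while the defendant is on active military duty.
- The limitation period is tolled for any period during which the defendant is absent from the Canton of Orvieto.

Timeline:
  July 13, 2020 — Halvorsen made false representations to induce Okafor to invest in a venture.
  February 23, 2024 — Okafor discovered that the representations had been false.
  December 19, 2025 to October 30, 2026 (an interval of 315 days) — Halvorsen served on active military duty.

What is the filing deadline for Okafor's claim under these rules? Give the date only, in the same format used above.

Because discovery on February 23, 2024 post-dates the July 13, 2020 act, accrual under the later-of rule falls on February 23, 2024.
Adding the 4 years base period to February 23, 2024 gives a deadline of February 23, 2028, before any tolling.
Because the defendant's active military service ran from December 19, 2025 to October 30, 2026, the deadline is extended by 315 days to January 3, 2029.

January 3, 2029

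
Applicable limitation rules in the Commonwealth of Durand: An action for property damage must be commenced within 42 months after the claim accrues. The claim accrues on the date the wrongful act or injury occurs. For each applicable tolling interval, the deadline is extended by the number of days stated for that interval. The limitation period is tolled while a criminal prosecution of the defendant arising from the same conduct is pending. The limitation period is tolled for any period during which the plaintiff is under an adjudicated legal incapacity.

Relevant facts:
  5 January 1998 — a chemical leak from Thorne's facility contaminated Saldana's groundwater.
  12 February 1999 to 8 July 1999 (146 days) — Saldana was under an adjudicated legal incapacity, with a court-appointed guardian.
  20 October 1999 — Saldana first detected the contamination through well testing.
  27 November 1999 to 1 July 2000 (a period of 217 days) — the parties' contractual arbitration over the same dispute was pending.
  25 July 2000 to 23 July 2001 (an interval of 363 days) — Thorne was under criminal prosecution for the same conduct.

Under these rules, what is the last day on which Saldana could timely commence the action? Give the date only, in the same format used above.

Because the rule ties accrual to occurrence, the claim accrued on 5 January 1998, not on the 20 October 1999 discovery date.
The untolled deadline — 42 months after 5 January 1998 — is 5 July 2001.
The period was tolled for 146 days by the plaintiff's legal incapacity (12 February 1999 to 8 July 1999), pushing the deadline to 28 November 2001.
The period was tolled for 363 days by the pending criminal prosecution (25 July 2000 to 23 July 2001), pushing the deadline to 26 November 2002.
The pending related arbitration from 27 November 1999 to 1 July 2000 does not toll the period, because no stated rule makes a pending arbitration a tolling event.

26 November 2002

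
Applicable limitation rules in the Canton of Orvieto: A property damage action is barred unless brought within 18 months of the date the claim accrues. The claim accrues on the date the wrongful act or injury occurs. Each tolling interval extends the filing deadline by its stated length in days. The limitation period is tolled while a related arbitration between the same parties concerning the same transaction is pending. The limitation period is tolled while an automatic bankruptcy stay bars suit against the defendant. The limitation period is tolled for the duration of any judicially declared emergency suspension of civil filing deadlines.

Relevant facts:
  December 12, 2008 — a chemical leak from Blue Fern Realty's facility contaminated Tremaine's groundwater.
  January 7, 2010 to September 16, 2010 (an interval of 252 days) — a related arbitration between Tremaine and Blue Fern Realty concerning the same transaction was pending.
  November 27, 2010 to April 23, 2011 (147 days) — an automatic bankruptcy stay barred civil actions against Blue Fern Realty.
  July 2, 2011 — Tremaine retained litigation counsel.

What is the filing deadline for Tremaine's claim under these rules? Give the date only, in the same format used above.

The claim accrued on December 12, 2008, the date of the act.
The untolled deadline — 18 months after December 12, 2008 — is June 12, 2010.
The pending related arbitration from January 7, 2010 to September 16, 2010 tolled the period for 252 days, extending the deadline to February 19, 2011.
The period was tolled for 147 days by the automatic bankruptcy stay (November 27, 2010 to April 23, 2011), pushing the deadline to July 16, 2011.
The other events in the timeline have no effect on the limitation period under the stated rules.

July 16, 2011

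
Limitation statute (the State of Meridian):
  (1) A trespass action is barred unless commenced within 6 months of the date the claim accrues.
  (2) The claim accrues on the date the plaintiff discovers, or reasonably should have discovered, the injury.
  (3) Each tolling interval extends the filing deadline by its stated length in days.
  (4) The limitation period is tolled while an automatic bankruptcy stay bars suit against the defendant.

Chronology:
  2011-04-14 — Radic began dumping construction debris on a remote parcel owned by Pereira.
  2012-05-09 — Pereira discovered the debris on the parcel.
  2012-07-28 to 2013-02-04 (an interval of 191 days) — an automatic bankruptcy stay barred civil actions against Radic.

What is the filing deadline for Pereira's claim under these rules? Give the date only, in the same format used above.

2013-05-19

The claim did not accrue until Pereira discovered the injury on 2012-05-09; the 2011-04-14 act date does not start the clock under the stated rule.
6 months from 2012-05-09 is 2012-11-09.
The period was tolled for 191 days by the automatic bankruptcy stay (2012-07-28 to 2013-02-04), pushing the deadline to 2013-05-19.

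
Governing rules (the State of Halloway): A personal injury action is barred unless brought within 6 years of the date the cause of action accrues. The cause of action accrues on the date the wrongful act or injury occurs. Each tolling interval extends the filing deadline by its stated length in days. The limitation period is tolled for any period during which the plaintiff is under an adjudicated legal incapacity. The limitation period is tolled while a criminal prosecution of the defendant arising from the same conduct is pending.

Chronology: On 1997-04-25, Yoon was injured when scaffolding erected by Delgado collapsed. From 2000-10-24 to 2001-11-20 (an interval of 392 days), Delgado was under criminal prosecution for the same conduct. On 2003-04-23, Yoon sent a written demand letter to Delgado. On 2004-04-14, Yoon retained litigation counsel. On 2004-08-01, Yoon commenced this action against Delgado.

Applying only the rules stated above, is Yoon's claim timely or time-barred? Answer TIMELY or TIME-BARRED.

TIME-BARRED

The claim accrued on 1997-04-25, when the wrongful act occurred.
The untolled deadline — 6 years after 1997-04-25 — is 2003-04-25.
The period was tolled for 392 days by the pending criminal prosecution (2000-10-24 to 2001-11-20), pushing the deadline to 2004-05-21.
Nothing else in the chronology tolls or restarts the period.
Yoon filed on 2004-08-01, after the 2004-05-21 deadline, so the action is time-barred.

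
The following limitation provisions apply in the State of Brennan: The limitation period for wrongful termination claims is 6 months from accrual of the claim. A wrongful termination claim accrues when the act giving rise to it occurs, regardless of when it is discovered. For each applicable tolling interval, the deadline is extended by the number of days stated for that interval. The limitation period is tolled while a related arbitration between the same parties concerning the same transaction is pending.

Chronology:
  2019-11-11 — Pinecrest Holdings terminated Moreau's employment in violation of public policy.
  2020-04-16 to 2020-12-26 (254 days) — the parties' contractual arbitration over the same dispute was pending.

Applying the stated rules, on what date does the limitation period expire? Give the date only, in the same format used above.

The claim accrued on 2019-11-11, the date of the act.
6 months from 2019-11-11 is 2020-05-11.
The pending related arbitration from 2020-04-16 to 2020-12-26 tolled the period for 254 days, extending the deadline to 2021-01-20.

2021-01-20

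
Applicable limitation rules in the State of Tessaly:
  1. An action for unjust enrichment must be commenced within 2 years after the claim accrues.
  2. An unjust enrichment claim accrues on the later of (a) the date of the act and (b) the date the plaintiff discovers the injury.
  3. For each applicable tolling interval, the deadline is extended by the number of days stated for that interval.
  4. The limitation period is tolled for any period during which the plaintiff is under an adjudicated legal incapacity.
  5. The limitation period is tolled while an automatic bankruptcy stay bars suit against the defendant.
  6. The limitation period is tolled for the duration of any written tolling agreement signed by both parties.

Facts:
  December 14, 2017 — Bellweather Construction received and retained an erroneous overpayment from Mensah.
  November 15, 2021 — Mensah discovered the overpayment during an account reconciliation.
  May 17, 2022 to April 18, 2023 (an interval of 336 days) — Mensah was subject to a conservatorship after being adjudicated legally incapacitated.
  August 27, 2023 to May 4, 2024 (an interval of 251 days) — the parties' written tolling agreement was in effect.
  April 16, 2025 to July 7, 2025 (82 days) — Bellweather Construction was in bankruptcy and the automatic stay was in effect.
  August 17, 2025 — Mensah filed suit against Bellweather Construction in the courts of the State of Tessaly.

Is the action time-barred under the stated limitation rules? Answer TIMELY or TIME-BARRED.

TIMELY

Taking the later of the act (December 14, 2017) and discovery (November 15, 2021), the claim accrued on November 15, 2021.
The untolled deadline — 2 years after November 15, 2021 — is November 15, 2023.
The period was tolled for 336 days by the plaintiff's legal incapacity (May 17, 2022 to April 18, 2023), pushing the deadline to October 16, 2024.
The written tolling agreement from August 27, 2023 to May 4, 2024 tolled the period for 251 days, extending the deadline to June 24, 2025.
Because the automatic bankruptcy stay ran from April 16, 2025 to July 7, 2025, the deadline is extended by 82 days to September 14, 2025.
The August 17, 2025 filing precedes the September 14, 2025 deadline; the claim is timely.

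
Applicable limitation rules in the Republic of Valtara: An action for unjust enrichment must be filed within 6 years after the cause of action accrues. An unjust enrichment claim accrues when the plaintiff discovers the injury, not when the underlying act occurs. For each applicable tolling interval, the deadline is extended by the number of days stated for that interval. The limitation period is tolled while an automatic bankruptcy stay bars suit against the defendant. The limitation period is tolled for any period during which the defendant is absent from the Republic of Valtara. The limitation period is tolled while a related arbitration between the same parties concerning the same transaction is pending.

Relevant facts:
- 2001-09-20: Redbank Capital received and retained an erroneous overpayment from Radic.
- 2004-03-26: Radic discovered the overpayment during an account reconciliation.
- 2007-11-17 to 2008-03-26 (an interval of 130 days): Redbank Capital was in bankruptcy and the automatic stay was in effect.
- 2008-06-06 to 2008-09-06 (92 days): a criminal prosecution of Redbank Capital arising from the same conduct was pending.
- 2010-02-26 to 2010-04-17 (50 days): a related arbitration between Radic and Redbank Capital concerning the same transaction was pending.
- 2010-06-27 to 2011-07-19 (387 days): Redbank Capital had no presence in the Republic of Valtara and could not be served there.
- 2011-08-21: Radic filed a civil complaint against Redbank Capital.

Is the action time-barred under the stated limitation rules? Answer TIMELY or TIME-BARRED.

TIMELY

Accrual is tied to discovery, so the period began on 2004-03-26 rather than on 2001-09-20 when the act occurred.
Adding the 6 years base period to 2004-03-26 gives a deadline of 2010-03-26, before any tolling.
The period was tolled for 130 days by the automatic bankruptcy stay (2007-11-17 to 2008-03-26), pushing the deadline to 2010-08-03.
The pending related arbitration from 2010-02-26 to 2010-04-17 tolled the period for 50 days, extending the deadline to 2010-09-22.
Because the defendant's absence from the jurisdiction ran from 2010-06-27 to 2011-07-19, the deadline is extended by 387 days to 2011-10-14.
No stated provision tolls the period for a criminal prosecution, so the interval from 2008-06-06 to 2008-09-06 has no effect on the deadline.
Radic filed on 2011-08-21, before the 2011-10-14 deadline, so the action is timely.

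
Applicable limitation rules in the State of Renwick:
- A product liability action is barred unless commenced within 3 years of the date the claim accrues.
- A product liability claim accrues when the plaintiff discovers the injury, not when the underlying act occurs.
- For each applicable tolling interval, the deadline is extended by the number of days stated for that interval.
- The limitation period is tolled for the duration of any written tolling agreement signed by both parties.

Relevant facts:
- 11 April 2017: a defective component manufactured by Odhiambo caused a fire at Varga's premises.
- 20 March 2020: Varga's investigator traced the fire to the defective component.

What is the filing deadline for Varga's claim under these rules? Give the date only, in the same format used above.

20 March 2023

Accrual is tied to discovery, so the period began on 20 March 2020 rather than on 11 April 2017 when the act occurred.
The untolled deadline — 3 years after 20 March 2020 — is 20 March 2023.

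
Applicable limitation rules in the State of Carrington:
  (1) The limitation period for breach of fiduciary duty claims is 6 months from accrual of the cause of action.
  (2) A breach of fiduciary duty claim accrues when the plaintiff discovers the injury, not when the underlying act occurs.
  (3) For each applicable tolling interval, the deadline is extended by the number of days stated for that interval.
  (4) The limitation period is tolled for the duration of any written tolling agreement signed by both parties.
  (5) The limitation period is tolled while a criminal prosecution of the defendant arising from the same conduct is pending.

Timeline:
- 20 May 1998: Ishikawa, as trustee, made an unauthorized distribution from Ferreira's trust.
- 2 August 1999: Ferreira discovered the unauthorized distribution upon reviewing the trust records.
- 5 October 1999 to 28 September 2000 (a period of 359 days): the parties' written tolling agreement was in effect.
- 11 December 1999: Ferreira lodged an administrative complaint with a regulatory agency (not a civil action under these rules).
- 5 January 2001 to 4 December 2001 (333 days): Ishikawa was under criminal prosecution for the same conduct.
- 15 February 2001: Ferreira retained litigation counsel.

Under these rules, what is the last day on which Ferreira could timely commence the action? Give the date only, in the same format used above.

25 December 2001

The claim did not accrue until Ferreira discovered the injury on 2 August 1999; the 20 May 1998 act date does not start the clock under the stated rule.
Adding the 6 months base period to 2 August 1999 gives a deadline of 2 February 2000, before any tolling.
The written tolling agreement from 5 October 1999 to 28 September 2000 tolled the period for 359 days, extending the deadline to 26 January 2001.
The period was tolled for 333 days by the pending criminal prosecution (5 January 2001 to 4 December 2001), pushing the deadline to 25 December 2001.
None of the other events listed affects the running of the period under the stated rules.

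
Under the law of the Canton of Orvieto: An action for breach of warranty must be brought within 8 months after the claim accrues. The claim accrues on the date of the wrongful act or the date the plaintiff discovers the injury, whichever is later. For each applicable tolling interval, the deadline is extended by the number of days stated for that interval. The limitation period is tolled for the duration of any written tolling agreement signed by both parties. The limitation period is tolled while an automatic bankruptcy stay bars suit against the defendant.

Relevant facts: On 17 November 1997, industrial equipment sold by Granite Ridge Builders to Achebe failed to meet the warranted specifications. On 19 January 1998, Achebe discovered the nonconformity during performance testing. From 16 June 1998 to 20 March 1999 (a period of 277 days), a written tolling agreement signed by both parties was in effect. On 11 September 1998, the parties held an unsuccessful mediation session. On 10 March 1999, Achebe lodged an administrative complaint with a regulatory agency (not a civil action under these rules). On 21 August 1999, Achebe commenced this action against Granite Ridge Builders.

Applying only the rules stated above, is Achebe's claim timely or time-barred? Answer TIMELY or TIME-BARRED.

TIME-BARRED

Taking the later of the act (17 November 1997) and discovery (19 January 1998), the claim accrued on 19 January 1998.
8 months from 19 January 1998 is 19 September 1998.
The period was tolled for 277 days by the written tolling agreement (16 June 1998 to 20 March 1999), pushing the deadline to 23 June 1999.
The other events in the timeline have no effect on the limitation period under the stated rules.
The 21 August 1999 filing falls after the 23 June 1999 deadline; the claim is time-barred.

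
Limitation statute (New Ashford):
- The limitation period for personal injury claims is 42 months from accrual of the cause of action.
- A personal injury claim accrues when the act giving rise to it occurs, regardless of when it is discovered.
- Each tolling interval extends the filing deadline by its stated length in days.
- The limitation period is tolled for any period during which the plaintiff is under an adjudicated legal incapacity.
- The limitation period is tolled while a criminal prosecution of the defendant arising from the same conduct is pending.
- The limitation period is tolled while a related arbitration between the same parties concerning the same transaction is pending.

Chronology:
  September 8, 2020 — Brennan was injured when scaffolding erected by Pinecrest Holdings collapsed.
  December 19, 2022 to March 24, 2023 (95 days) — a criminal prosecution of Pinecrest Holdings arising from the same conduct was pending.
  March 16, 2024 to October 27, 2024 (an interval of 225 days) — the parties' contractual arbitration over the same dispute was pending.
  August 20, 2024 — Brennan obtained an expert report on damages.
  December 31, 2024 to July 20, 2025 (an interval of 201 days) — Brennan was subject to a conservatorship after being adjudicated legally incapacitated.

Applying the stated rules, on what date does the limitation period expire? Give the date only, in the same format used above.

August 11, 2025

The claim accrued on September 8, 2020, when the wrongful act occurred.
Adding the 42 months base period to September 8, 2020 gives a deadline of March 8, 2024, before any tolling.
Because the pending criminal prosecution ran from December 19, 2022 to March 24, 2023, the deadline is extended by 95 days to June 11, 2024.
The period was tolled for 225 days by the pending related arbitration (March 16, 2024 to October 27, 2024), pushing the deadline to January 22, 2025.
The plaintiff's legal incapacity from December 31, 2024 to July 20, 2025 tolled the period for 201 days, extending the deadline to August 11, 2025.
The other events in the timeline have no effect on the limitation period under the stated rules.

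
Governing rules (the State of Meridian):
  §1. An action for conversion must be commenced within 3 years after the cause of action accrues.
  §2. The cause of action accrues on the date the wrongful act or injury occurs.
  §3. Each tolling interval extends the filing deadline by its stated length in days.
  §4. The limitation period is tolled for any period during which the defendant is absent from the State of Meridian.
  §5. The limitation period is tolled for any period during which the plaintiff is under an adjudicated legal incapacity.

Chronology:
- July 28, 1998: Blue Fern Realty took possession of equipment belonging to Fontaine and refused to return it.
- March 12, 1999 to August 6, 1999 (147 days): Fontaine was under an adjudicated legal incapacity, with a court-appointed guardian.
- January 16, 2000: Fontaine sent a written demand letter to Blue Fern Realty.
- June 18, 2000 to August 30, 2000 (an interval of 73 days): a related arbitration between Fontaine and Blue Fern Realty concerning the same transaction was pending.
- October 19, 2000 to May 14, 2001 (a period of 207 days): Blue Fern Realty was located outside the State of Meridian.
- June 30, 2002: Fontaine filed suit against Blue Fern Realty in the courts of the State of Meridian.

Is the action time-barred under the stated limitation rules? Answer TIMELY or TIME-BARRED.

TIMELY

The claim accrued on July 28, 1998, when the wrongful act occurred.
Adding the 3 years base period to July 28, 1998 gives a deadline of July 28, 2001, before any tolling.
The plaintiff's legal incapacity from March 12, 1999 to August 6, 1999 tolled the period for 147 days, extending the deadline to December 22, 2001.
The defendant's absence from the jurisdiction from October 19, 2000 to May 14, 2001 tolled the period for 207 days, extending the deadline to July 17, 2002.
No stated provision tolls the period for a pending arbitration, so the interval from June 18, 2000 to August 30, 2000 has no effect on the deadline.
None of the other events listed affects the running of the period under the stated rules.
Fontaine filed on June 30, 2002, before the July 17, 2002 deadline, so the action is timely.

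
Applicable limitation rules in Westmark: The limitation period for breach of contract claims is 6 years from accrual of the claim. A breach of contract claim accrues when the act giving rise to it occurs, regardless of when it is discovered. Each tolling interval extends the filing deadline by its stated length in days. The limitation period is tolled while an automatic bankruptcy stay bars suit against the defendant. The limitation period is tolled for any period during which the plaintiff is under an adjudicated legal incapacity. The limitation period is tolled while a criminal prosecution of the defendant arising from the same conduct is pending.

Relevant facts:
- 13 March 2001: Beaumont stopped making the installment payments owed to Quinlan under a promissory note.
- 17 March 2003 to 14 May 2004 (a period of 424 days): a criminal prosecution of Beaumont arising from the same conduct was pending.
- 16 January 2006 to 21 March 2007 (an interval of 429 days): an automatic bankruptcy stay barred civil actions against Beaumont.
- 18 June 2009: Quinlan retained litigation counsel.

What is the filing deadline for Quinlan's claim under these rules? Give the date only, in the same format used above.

13 July 2009

The limitation period began to run on 13 March 2001.
6 years from 13 March 2001 is 13 March 2007.
The pending criminal prosecution from 17 March 2003 to 14 May 2004 tolled the period for 424 days, extending the deadline to 10 May 2008.
The automatic bankruptcy stay from 16 January 2006 to 21 March 2007 tolled the period for 429 days, extending the deadline to 13 July 2009.
Nothing else in the chronology tolls or restarts the period.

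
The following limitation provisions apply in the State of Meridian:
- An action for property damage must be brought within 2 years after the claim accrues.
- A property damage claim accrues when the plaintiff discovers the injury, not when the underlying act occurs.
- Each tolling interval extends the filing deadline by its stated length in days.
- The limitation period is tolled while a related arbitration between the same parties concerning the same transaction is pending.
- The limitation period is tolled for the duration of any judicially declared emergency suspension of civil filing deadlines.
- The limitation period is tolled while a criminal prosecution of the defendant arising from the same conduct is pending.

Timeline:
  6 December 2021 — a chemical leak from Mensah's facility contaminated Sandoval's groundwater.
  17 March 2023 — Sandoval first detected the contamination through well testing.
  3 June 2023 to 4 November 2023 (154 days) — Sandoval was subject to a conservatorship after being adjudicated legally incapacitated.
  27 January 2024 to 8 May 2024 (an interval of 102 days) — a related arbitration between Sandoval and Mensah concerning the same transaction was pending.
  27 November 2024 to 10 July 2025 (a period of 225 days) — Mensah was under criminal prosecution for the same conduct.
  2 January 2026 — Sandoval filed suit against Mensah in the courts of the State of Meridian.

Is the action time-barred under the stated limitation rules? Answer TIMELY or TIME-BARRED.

Under the discovery rule, the claim accrued on 17 March 2023, when Sandoval discovered the injury — not on the 6 December 2021 date of the underlying act.
Adding the 2 years base period to 17 March 2023 gives a deadline of 17 March 2025, before any tolling.
The period was tolled for 102 days by the pending related arbitration (27 January 2024 to 8 May 2024), pushing the deadline to 27 June 2025.
Because the pending criminal prosecution ran from 27 November 2024 to 10 July 2025, the deadline is extended by 225 days to 7 February 2026.
No stated provision tolls the period for the plaintiff's incapacity, so the interval from 3 June 2023 to 4 November 2023 has no effect on the deadline.
The 2 January 2026 filing precedes the 7 February 2026 deadline; the claim is timely.

TIMELY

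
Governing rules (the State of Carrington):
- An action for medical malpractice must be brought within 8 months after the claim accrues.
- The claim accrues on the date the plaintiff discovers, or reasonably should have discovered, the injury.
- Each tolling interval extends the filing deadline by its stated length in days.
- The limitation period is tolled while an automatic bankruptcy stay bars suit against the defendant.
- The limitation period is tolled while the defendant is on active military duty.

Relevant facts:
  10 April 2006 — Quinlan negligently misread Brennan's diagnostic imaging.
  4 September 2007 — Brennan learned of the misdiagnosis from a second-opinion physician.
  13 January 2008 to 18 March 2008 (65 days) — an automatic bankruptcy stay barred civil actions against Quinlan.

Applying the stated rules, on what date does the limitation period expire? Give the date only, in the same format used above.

The claim did not accrue until Brennan discovered the injury on 4 September 2007; the 10 April 2006 act date does not start the clock under the stated rule.
8 months from 4 September 2007 is 4 May 2008.
Because the automatic bankruptcy stay ran from 13 January 2008 to 18 March 2008, the deadline is extended by 65 days to 8 July 2008.

8 July 2008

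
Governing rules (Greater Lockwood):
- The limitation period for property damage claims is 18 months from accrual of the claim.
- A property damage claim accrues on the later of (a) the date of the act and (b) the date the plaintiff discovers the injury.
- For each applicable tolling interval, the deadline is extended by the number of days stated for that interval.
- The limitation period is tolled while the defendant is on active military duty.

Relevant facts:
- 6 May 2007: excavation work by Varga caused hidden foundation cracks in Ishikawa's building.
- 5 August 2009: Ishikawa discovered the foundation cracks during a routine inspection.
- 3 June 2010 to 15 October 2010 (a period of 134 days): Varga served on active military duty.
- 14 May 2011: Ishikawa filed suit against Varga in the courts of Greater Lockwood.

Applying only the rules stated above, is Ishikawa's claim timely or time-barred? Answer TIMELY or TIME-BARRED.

Because discovery on 5 August 2009 post-dates the 6 May 2007 act, accrual under the later-of rule falls on 5 August 2009.
Adding the 18 months base period to 5 August 2009 gives a deadline of 5 February 2011, before any tolling.
The period was tolled for 134 days by the defendant's active military service (3 June 2010 to 15 October 2010), pushing the deadline to 19 June 2011.
The 14 May 2011 filing precedes the 19 June 2011 deadline; the claim is timely.

TIMELY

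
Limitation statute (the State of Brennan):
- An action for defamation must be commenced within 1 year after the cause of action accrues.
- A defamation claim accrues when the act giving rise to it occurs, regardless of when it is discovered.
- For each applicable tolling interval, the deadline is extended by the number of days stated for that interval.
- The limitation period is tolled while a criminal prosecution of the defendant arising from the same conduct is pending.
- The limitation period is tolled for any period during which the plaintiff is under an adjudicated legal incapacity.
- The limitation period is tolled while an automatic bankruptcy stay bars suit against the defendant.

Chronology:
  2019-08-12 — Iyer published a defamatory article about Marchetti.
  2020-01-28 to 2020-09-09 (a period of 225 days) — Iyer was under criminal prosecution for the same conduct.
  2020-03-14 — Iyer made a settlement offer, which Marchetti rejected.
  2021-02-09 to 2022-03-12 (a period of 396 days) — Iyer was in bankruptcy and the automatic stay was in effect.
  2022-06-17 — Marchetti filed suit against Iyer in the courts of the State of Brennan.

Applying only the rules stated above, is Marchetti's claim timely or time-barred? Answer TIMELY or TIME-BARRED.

The cause of action accrued on 2019-08-12, the date of the act.
The untolled deadline — 1 year after 2019-08-12 — is 2020-08-12.
Because the pending criminal prosecution ran from 2020-01-28 to 2020-09-09, the deadline is extended by 225 days to 2021-03-25.
The period was tolled for 396 days by the automatic bankruptcy stay (2021-02-09 to 2022-03-12), pushing the deadline to 2022-04-25.
Nothing else in the chronology tolls or restarts the period.
Marchetti filed on 2022-06-17, after the 2022-04-25 deadline, so the action is time-barred.

TIME-BARRED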